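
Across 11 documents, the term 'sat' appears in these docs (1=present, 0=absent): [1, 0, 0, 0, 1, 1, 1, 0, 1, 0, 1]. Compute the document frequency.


Checking each document for 'sat':
Doc 1: present
Doc 2: absent
Doc 3: absent
Doc 4: absent
Doc 5: present
Doc 6: present
Doc 7: present
Doc 8: absent
Doc 9: present
Doc 10: absent
Doc 11: present
df = sum of presences = 1 + 0 + 0 + 0 + 1 + 1 + 1 + 0 + 1 + 0 + 1 = 6

6


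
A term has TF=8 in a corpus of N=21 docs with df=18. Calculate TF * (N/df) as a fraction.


TF * (N/df)
= 8 * (21/18)
= 8 * 7/6
= 28/3

28/3


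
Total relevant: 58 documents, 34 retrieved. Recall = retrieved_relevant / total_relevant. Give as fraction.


Recall = retrieved_relevant / total_relevant
= 34 / 58
= 34 / (34 + 24)
= 17/29

17/29


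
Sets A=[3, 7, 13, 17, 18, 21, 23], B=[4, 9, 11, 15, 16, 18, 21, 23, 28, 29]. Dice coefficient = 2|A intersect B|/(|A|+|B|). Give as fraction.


A intersect B = [18, 21, 23]
|A intersect B| = 3
|A| = 7, |B| = 10
Dice = 2*3 / (7+10)
= 6 / 17 = 6/17

6/17


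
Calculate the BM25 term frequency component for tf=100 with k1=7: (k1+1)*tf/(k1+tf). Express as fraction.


BM25 TF component = (k1+1)*tf / (k1+tf)
k1 = 7, tf = 100
Numerator = (7+1)*100 = 800
Denominator = 7 + 100 = 107
= 800/107 = 800/107

800/107


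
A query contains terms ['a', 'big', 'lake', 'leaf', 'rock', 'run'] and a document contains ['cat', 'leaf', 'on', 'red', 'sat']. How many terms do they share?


Query terms: ['a', 'big', 'lake', 'leaf', 'rock', 'run']
Document terms: ['cat', 'leaf', 'on', 'red', 'sat']
Common terms: ['leaf']
Overlap count = 1

1


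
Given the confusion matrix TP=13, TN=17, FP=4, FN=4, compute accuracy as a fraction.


Accuracy = (TP + TN) / (TP + TN + FP + FN)
TP + TN = 13 + 17 = 30
Total = 13 + 17 + 4 + 4 = 38
Accuracy = 30 / 38 = 15/19

15/19


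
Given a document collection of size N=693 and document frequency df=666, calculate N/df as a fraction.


IDF ratio = N / df
= 693 / 666
= 77/74

77/74


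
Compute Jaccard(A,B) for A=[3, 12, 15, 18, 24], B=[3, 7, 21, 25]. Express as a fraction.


A intersect B = [3]
|A intersect B| = 1
A union B = [3, 7, 12, 15, 18, 21, 24, 25]
|A union B| = 8
Jaccard = 1/8 = 1/8

1/8


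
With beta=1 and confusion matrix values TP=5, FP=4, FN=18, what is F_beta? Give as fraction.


P = TP/(TP+FP) = 5/9 = 5/9
R = TP/(TP+FN) = 5/23 = 5/23
beta^2 = 1^2 = 1
(1 + beta^2) = 2
Numerator = (1+beta^2)*P*R = 50/207
Denominator = beta^2*P + R = 5/9 + 5/23 = 160/207
F_beta = 5/16

5/16


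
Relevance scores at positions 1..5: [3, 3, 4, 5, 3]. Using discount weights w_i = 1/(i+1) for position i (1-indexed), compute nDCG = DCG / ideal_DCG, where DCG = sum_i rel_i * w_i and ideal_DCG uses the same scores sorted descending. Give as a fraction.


Position discount weights w_i = 1/(i+1) for i=1..5:
Weights = [1/2, 1/3, 1/4, 1/5, 1/6]
Actual relevance: [3, 3, 4, 5, 3]
DCG = 3/2 + 3/3 + 4/4 + 5/5 + 3/6 = 5
Ideal relevance (sorted desc): [5, 4, 3, 3, 3]
Ideal DCG = 5/2 + 4/3 + 3/4 + 3/5 + 3/6 = 341/60
nDCG = DCG / ideal_DCG = 5 / 341/60 = 300/341

300/341


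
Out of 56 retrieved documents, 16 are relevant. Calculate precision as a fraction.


Precision = relevant_retrieved / total_retrieved
= 16 / 56
= 16 / (16 + 40)
= 2/7

2/7


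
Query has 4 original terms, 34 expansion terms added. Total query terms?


Original terms: 4
Expansion terms: 34
Total = 4 + 34 = 38

38


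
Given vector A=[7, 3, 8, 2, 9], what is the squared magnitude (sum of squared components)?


|A|^2 = sum of squared components
A[0]^2 = 7^2 = 49
A[1]^2 = 3^2 = 9
A[2]^2 = 8^2 = 64
A[3]^2 = 2^2 = 4
A[4]^2 = 9^2 = 81
Sum = 49 + 9 + 64 + 4 + 81 = 207

207


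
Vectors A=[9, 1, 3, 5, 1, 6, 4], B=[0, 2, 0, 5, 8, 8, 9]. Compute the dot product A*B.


Dot product = sum of element-wise products
A[0]*B[0] = 9*0 = 0
A[1]*B[1] = 1*2 = 2
A[2]*B[2] = 3*0 = 0
A[3]*B[3] = 5*5 = 25
A[4]*B[4] = 1*8 = 8
A[5]*B[5] = 6*8 = 48
A[6]*B[6] = 4*9 = 36
Sum = 0 + 2 + 0 + 25 + 8 + 48 + 36 = 119

119


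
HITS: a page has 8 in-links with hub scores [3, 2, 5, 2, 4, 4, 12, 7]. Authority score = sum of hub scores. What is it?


Authority = sum of hub scores of in-linkers
In-link 1: hub score = 3
In-link 2: hub score = 2
In-link 3: hub score = 5
In-link 4: hub score = 2
In-link 5: hub score = 4
In-link 6: hub score = 4
In-link 7: hub score = 12
In-link 8: hub score = 7
Authority = 3 + 2 + 5 + 2 + 4 + 4 + 12 + 7 = 39

39


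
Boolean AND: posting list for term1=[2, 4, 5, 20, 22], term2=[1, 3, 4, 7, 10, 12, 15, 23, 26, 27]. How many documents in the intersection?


Boolean AND: find intersection of posting lists
term1 docs: [2, 4, 5, 20, 22]
term2 docs: [1, 3, 4, 7, 10, 12, 15, 23, 26, 27]
Intersection: [4]
|intersection| = 1

1


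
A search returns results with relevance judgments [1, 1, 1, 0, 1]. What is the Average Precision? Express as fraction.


Computing P@k for each relevant position:
Position 1: relevant, P@1 = 1/1 = 1
Position 2: relevant, P@2 = 2/2 = 1
Position 3: relevant, P@3 = 3/3 = 1
Position 4: not relevant
Position 5: relevant, P@5 = 4/5 = 4/5
Sum of P@k = 1 + 1 + 1 + 4/5 = 19/5
AP = 19/5 / 4 = 19/20

19/20


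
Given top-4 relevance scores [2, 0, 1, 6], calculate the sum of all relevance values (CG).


Cumulative Gain = sum of relevance scores
Position 1: rel=2, running sum=2
Position 2: rel=0, running sum=2
Position 3: rel=1, running sum=3
Position 4: rel=6, running sum=9
CG = 9

9


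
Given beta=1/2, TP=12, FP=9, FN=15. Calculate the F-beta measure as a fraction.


P = TP/(TP+FP) = 12/21 = 4/7
R = TP/(TP+FN) = 12/27 = 4/9
beta^2 = 1/2^2 = 1/4
(1 + beta^2) = 5/4
Numerator = (1+beta^2)*P*R = 20/63
Denominator = beta^2*P + R = 1/7 + 4/9 = 37/63
F_beta = 20/37

20/37


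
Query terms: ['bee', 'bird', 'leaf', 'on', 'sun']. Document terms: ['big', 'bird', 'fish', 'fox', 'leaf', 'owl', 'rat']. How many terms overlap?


Query terms: ['bee', 'bird', 'leaf', 'on', 'sun']
Document terms: ['big', 'bird', 'fish', 'fox', 'leaf', 'owl', 'rat']
Common terms: ['bird', 'leaf']
Overlap count = 2

2


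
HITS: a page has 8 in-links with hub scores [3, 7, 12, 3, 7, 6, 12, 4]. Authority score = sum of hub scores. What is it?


Authority = sum of hub scores of in-linkers
In-link 1: hub score = 3
In-link 2: hub score = 7
In-link 3: hub score = 12
In-link 4: hub score = 3
In-link 5: hub score = 7
In-link 6: hub score = 6
In-link 7: hub score = 12
In-link 8: hub score = 4
Authority = 3 + 7 + 12 + 3 + 7 + 6 + 12 + 4 = 54

54


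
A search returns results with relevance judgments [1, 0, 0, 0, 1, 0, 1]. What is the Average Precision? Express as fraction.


Computing P@k for each relevant position:
Position 1: relevant, P@1 = 1/1 = 1
Position 2: not relevant
Position 3: not relevant
Position 4: not relevant
Position 5: relevant, P@5 = 2/5 = 2/5
Position 6: not relevant
Position 7: relevant, P@7 = 3/7 = 3/7
Sum of P@k = 1 + 2/5 + 3/7 = 64/35
AP = 64/35 / 3 = 64/105

64/105


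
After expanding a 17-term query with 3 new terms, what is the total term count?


Original terms: 17
Expansion terms: 3
Total = 17 + 3 = 20

20


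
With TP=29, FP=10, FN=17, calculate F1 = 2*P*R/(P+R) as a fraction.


F1 = 2 * P * R / (P + R)
P = TP/(TP+FP) = 29/39 = 29/39
R = TP/(TP+FN) = 29/46 = 29/46
2 * P * R = 2 * 29/39 * 29/46 = 841/897
P + R = 29/39 + 29/46 = 2465/1794
F1 = 841/897 / 2465/1794 = 58/85

58/85


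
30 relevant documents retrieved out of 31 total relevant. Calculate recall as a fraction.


Recall = retrieved_relevant / total_relevant
= 30 / 31
= 30 / (30 + 1)
= 30/31

30/31


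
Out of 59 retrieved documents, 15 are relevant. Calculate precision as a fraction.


Precision = relevant_retrieved / total_retrieved
= 15 / 59
= 15 / (15 + 44)
= 15/59

15/59


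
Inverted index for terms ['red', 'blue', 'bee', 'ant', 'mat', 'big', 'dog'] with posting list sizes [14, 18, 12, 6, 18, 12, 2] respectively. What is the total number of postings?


Summing posting list sizes:
'red': 14 postings
'blue': 18 postings
'bee': 12 postings
'ant': 6 postings
'mat': 18 postings
'big': 12 postings
'dog': 2 postings
Total = 14 + 18 + 12 + 6 + 18 + 12 + 2 = 82

82


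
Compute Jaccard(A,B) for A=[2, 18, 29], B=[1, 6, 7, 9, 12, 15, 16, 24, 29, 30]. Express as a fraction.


A intersect B = [29]
|A intersect B| = 1
A union B = [1, 2, 6, 7, 9, 12, 15, 16, 18, 24, 29, 30]
|A union B| = 12
Jaccard = 1/12 = 1/12

1/12


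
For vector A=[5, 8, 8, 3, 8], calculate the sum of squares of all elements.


|A|^2 = sum of squared components
A[0]^2 = 5^2 = 25
A[1]^2 = 8^2 = 64
A[2]^2 = 8^2 = 64
A[3]^2 = 3^2 = 9
A[4]^2 = 8^2 = 64
Sum = 25 + 64 + 64 + 9 + 64 = 226

226


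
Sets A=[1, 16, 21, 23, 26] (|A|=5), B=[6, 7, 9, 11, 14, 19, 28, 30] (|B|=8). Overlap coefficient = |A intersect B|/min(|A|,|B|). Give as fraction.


A intersect B = []
|A intersect B| = 0
min(|A|, |B|) = min(5, 8) = 5
Overlap = 0 / 5 = 0

0


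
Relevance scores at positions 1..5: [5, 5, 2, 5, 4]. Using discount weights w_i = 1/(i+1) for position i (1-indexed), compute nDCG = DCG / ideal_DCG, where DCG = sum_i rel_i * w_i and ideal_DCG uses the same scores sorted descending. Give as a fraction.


Position discount weights w_i = 1/(i+1) for i=1..5:
Weights = [1/2, 1/3, 1/4, 1/5, 1/6]
Actual relevance: [5, 5, 2, 5, 4]
DCG = 5/2 + 5/3 + 2/4 + 5/5 + 4/6 = 19/3
Ideal relevance (sorted desc): [5, 5, 5, 4, 2]
Ideal DCG = 5/2 + 5/3 + 5/4 + 4/5 + 2/6 = 131/20
nDCG = DCG / ideal_DCG = 19/3 / 131/20 = 380/393

380/393


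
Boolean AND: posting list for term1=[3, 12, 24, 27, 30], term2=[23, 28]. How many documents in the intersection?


Boolean AND: find intersection of posting lists
term1 docs: [3, 12, 24, 27, 30]
term2 docs: [23, 28]
Intersection: []
|intersection| = 0

0


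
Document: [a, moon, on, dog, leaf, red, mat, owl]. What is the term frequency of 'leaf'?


Document has 8 words
Scanning for 'leaf':
Found at positions: [4]
Count = 1

1


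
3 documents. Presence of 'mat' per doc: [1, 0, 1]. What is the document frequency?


Checking each document for 'mat':
Doc 1: present
Doc 2: absent
Doc 3: present
df = sum of presences = 1 + 0 + 1 = 2

2


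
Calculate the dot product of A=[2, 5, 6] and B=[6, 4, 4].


Dot product = sum of element-wise products
A[0]*B[0] = 2*6 = 12
A[1]*B[1] = 5*4 = 20
A[2]*B[2] = 6*4 = 24
Sum = 12 + 20 + 24 = 56

56


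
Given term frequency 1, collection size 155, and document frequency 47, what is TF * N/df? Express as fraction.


TF * (N/df)
= 1 * (155/47)
= 1 * 155/47
= 155/47

155/47


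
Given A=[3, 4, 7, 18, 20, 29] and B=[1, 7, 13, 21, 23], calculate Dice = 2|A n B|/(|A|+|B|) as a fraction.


A intersect B = [7]
|A intersect B| = 1
|A| = 6, |B| = 5
Dice = 2*1 / (6+5)
= 2 / 11 = 2/11

2/11


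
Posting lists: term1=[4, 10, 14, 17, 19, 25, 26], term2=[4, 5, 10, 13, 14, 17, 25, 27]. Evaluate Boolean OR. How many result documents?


Boolean OR: find union of posting lists
term1 docs: [4, 10, 14, 17, 19, 25, 26]
term2 docs: [4, 5, 10, 13, 14, 17, 25, 27]
Union: [4, 5, 10, 13, 14, 17, 19, 25, 26, 27]
|union| = 10

10


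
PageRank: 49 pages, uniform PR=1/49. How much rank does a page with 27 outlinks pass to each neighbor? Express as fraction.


Initial PR = 1/49 = 1/49
Outlinks = 27
Contribution per link = PR / outlinks
= 1/49 / 27
= 1/1323

1/1323


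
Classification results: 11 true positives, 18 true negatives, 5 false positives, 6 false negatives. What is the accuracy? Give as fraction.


Accuracy = (TP + TN) / (TP + TN + FP + FN)
TP + TN = 11 + 18 = 29
Total = 11 + 18 + 5 + 6 = 40
Accuracy = 29 / 40 = 29/40

29/40


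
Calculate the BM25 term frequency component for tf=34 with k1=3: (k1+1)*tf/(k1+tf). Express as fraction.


BM25 TF component = (k1+1)*tf / (k1+tf)
k1 = 3, tf = 34
Numerator = (3+1)*34 = 136
Denominator = 3 + 34 = 37
= 136/37 = 136/37

136/37


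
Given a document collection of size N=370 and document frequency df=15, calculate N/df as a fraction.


IDF ratio = N / df
= 370 / 15
= 74/3

74/3


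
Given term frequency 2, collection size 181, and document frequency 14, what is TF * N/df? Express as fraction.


TF * (N/df)
= 2 * (181/14)
= 2 * 181/14
= 181/7

181/7


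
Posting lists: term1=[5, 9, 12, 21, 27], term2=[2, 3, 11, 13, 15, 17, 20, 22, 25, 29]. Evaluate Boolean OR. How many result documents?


Boolean OR: find union of posting lists
term1 docs: [5, 9, 12, 21, 27]
term2 docs: [2, 3, 11, 13, 15, 17, 20, 22, 25, 29]
Union: [2, 3, 5, 9, 11, 12, 13, 15, 17, 20, 21, 22, 25, 27, 29]
|union| = 15

15


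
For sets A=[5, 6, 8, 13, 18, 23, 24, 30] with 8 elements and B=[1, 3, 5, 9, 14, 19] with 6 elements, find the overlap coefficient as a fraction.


A intersect B = [5]
|A intersect B| = 1
min(|A|, |B|) = min(8, 6) = 6
Overlap = 1 / 6 = 1/6

1/6


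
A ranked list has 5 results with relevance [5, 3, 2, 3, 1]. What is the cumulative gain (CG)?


Cumulative Gain = sum of relevance scores
Position 1: rel=5, running sum=5
Position 2: rel=3, running sum=8
Position 3: rel=2, running sum=10
Position 4: rel=3, running sum=13
Position 5: rel=1, running sum=14
CG = 14

14


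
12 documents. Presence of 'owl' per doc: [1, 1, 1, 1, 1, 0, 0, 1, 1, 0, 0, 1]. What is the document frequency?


Checking each document for 'owl':
Doc 1: present
Doc 2: present
Doc 3: present
Doc 4: present
Doc 5: present
Doc 6: absent
Doc 7: absent
Doc 8: present
Doc 9: present
Doc 10: absent
Doc 11: absent
Doc 12: present
df = sum of presences = 1 + 1 + 1 + 1 + 1 + 0 + 0 + 1 + 1 + 0 + 0 + 1 = 8

8


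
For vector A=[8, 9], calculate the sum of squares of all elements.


|A|^2 = sum of squared components
A[0]^2 = 8^2 = 64
A[1]^2 = 9^2 = 81
Sum = 64 + 81 = 145

145


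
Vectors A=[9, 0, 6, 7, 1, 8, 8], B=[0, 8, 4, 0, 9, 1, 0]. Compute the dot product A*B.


Dot product = sum of element-wise products
A[0]*B[0] = 9*0 = 0
A[1]*B[1] = 0*8 = 0
A[2]*B[2] = 6*4 = 24
A[3]*B[3] = 7*0 = 0
A[4]*B[4] = 1*9 = 9
A[5]*B[5] = 8*1 = 8
A[6]*B[6] = 8*0 = 0
Sum = 0 + 0 + 24 + 0 + 9 + 8 + 0 = 41

41


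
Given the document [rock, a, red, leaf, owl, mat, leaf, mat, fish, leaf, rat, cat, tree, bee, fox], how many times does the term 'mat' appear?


Document has 15 words
Scanning for 'mat':
Found at positions: [5, 7]
Count = 2

2


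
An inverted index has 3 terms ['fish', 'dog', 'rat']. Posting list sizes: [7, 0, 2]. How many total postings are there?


Summing posting list sizes:
'fish': 7 postings
'dog': 0 postings
'rat': 2 postings
Total = 7 + 0 + 2 = 9

9


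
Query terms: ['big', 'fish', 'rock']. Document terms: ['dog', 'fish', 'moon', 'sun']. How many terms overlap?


Query terms: ['big', 'fish', 'rock']
Document terms: ['dog', 'fish', 'moon', 'sun']
Common terms: ['fish']
Overlap count = 1

1


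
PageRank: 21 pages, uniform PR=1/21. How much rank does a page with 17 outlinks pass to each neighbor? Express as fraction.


Initial PR = 1/21 = 1/21
Outlinks = 17
Contribution per link = PR / outlinks
= 1/21 / 17
= 1/357

1/357


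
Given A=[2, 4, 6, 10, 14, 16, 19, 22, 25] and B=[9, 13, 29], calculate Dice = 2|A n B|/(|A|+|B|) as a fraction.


A intersect B = []
|A intersect B| = 0
|A| = 9, |B| = 3
Dice = 2*0 / (9+3)
= 0 / 12 = 0

0


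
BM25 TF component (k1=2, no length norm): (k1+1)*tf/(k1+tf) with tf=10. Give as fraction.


BM25 TF component = (k1+1)*tf / (k1+tf)
k1 = 2, tf = 10
Numerator = (2+1)*10 = 30
Denominator = 2 + 10 = 12
= 30/12 = 5/2

5/2


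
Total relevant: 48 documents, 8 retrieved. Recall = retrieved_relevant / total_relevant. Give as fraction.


Recall = retrieved_relevant / total_relevant
= 8 / 48
= 8 / (8 + 40)
= 1/6

1/6


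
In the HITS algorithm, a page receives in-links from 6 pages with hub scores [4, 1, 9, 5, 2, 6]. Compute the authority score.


Authority = sum of hub scores of in-linkers
In-link 1: hub score = 4
In-link 2: hub score = 1
In-link 3: hub score = 9
In-link 4: hub score = 5
In-link 5: hub score = 2
In-link 6: hub score = 6
Authority = 4 + 1 + 9 + 5 + 2 + 6 = 27

27


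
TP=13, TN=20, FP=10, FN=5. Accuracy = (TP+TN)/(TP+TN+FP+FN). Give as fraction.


Accuracy = (TP + TN) / (TP + TN + FP + FN)
TP + TN = 13 + 20 = 33
Total = 13 + 20 + 10 + 5 = 48
Accuracy = 33 / 48 = 11/16

11/16


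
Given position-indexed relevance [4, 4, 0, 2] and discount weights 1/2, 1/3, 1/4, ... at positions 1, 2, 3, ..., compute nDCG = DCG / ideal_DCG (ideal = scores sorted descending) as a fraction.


Position discount weights w_i = 1/(i+1) for i=1..4:
Weights = [1/2, 1/3, 1/4, 1/5]
Actual relevance: [4, 4, 0, 2]
DCG = 4/2 + 4/3 + 0/4 + 2/5 = 56/15
Ideal relevance (sorted desc): [4, 4, 2, 0]
Ideal DCG = 4/2 + 4/3 + 2/4 + 0/5 = 23/6
nDCG = DCG / ideal_DCG = 56/15 / 23/6 = 112/115

112/115


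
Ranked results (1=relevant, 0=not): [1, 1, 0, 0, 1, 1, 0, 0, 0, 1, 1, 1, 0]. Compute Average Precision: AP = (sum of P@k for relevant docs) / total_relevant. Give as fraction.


Computing P@k for each relevant position:
Position 1: relevant, P@1 = 1/1 = 1
Position 2: relevant, P@2 = 2/2 = 1
Position 3: not relevant
Position 4: not relevant
Position 5: relevant, P@5 = 3/5 = 3/5
Position 6: relevant, P@6 = 4/6 = 2/3
Position 7: not relevant
Position 8: not relevant
Position 9: not relevant
Position 10: relevant, P@10 = 5/10 = 1/2
Position 11: relevant, P@11 = 6/11 = 6/11
Position 12: relevant, P@12 = 7/12 = 7/12
Position 13: not relevant
Sum of P@k = 1 + 1 + 3/5 + 2/3 + 1/2 + 6/11 + 7/12 = 1077/220
AP = 1077/220 / 7 = 1077/1540

1077/1540


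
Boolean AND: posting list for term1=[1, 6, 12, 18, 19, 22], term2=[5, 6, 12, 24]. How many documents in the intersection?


Boolean AND: find intersection of posting lists
term1 docs: [1, 6, 12, 18, 19, 22]
term2 docs: [5, 6, 12, 24]
Intersection: [6, 12]
|intersection| = 2

2


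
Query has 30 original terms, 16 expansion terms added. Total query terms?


Original terms: 30
Expansion terms: 16
Total = 30 + 16 = 46

46


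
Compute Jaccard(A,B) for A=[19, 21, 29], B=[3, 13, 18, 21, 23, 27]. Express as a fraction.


A intersect B = [21]
|A intersect B| = 1
A union B = [3, 13, 18, 19, 21, 23, 27, 29]
|A union B| = 8
Jaccard = 1/8 = 1/8

1/8


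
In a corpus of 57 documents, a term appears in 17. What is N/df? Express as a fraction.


IDF ratio = N / df
= 57 / 17
= 57/17

57/17


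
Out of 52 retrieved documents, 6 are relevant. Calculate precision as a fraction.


Precision = relevant_retrieved / total_retrieved
= 6 / 52
= 6 / (6 + 46)
= 3/26

3/26


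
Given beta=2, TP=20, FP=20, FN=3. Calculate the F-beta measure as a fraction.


P = TP/(TP+FP) = 20/40 = 1/2
R = TP/(TP+FN) = 20/23 = 20/23
beta^2 = 2^2 = 4
(1 + beta^2) = 5
Numerator = (1+beta^2)*P*R = 50/23
Denominator = beta^2*P + R = 2 + 20/23 = 66/23
F_beta = 25/33

25/33


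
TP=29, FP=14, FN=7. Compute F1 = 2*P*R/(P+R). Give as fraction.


F1 = 2 * P * R / (P + R)
P = TP/(TP+FP) = 29/43 = 29/43
R = TP/(TP+FN) = 29/36 = 29/36
2 * P * R = 2 * 29/43 * 29/36 = 841/774
P + R = 29/43 + 29/36 = 2291/1548
F1 = 841/774 / 2291/1548 = 58/79

58/79


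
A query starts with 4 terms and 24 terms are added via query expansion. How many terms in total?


Original terms: 4
Expansion terms: 24
Total = 4 + 24 = 28

28


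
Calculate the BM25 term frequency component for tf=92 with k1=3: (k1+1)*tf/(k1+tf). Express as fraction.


BM25 TF component = (k1+1)*tf / (k1+tf)
k1 = 3, tf = 92
Numerator = (3+1)*92 = 368
Denominator = 3 + 92 = 95
= 368/95 = 368/95

368/95


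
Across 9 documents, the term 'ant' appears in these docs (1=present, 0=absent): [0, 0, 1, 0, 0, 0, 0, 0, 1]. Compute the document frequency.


Checking each document for 'ant':
Doc 1: absent
Doc 2: absent
Doc 3: present
Doc 4: absent
Doc 5: absent
Doc 6: absent
Doc 7: absent
Doc 8: absent
Doc 9: present
df = sum of presences = 0 + 0 + 1 + 0 + 0 + 0 + 0 + 0 + 1 = 2

2


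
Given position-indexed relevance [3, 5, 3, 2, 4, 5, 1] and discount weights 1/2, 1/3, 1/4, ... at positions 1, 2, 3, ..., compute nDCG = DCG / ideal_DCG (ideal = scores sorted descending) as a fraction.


Position discount weights w_i = 1/(i+1) for i=1..7:
Weights = [1/2, 1/3, 1/4, 1/5, 1/6, 1/7, 1/8]
Actual relevance: [3, 5, 3, 2, 4, 5, 1]
DCG = 3/2 + 5/3 + 3/4 + 2/5 + 4/6 + 5/7 + 1/8 = 4891/840
Ideal relevance (sorted desc): [5, 5, 4, 3, 3, 2, 1]
Ideal DCG = 5/2 + 5/3 + 4/4 + 3/5 + 3/6 + 2/7 + 1/8 = 5609/840
nDCG = DCG / ideal_DCG = 4891/840 / 5609/840 = 4891/5609

4891/5609


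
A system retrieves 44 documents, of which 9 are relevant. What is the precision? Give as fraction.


Precision = relevant_retrieved / total_retrieved
= 9 / 44
= 9 / (9 + 35)
= 9/44

9/44


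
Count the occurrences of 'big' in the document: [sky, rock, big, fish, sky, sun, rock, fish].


Document has 8 words
Scanning for 'big':
Found at positions: [2]
Count = 1

1


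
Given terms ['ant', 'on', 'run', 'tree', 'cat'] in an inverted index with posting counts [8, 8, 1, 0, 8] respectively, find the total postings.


Summing posting list sizes:
'ant': 8 postings
'on': 8 postings
'run': 1 postings
'tree': 0 postings
'cat': 8 postings
Total = 8 + 8 + 1 + 0 + 8 = 25

25


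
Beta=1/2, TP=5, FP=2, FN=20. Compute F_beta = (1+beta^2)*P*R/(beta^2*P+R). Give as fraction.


P = TP/(TP+FP) = 5/7 = 5/7
R = TP/(TP+FN) = 5/25 = 1/5
beta^2 = 1/2^2 = 1/4
(1 + beta^2) = 5/4
Numerator = (1+beta^2)*P*R = 5/28
Denominator = beta^2*P + R = 5/28 + 1/5 = 53/140
F_beta = 25/53

25/53


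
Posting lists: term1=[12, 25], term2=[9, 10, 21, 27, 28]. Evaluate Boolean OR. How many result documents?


Boolean OR: find union of posting lists
term1 docs: [12, 25]
term2 docs: [9, 10, 21, 27, 28]
Union: [9, 10, 12, 21, 25, 27, 28]
|union| = 7

7


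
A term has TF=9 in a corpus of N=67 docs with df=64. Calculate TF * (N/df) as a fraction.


TF * (N/df)
= 9 * (67/64)
= 9 * 67/64
= 603/64

603/64


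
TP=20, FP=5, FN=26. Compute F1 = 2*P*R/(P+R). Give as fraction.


F1 = 2 * P * R / (P + R)
P = TP/(TP+FP) = 20/25 = 4/5
R = TP/(TP+FN) = 20/46 = 10/23
2 * P * R = 2 * 4/5 * 10/23 = 16/23
P + R = 4/5 + 10/23 = 142/115
F1 = 16/23 / 142/115 = 40/71

40/71


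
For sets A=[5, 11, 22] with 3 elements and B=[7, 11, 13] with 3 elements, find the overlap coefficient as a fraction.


A intersect B = [11]
|A intersect B| = 1
min(|A|, |B|) = min(3, 3) = 3
Overlap = 1 / 3 = 1/3

1/3


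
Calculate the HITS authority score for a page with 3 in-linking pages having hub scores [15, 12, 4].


Authority = sum of hub scores of in-linkers
In-link 1: hub score = 15
In-link 2: hub score = 12
In-link 3: hub score = 4
Authority = 15 + 12 + 4 = 31

31


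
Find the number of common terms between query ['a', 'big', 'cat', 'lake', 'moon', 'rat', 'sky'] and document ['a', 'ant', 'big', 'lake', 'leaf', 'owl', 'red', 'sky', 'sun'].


Query terms: ['a', 'big', 'cat', 'lake', 'moon', 'rat', 'sky']
Document terms: ['a', 'ant', 'big', 'lake', 'leaf', 'owl', 'red', 'sky', 'sun']
Common terms: ['a', 'big', 'lake', 'sky']
Overlap count = 4

4


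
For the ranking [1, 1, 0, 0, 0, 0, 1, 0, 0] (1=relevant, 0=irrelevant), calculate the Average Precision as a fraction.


Computing P@k for each relevant position:
Position 1: relevant, P@1 = 1/1 = 1
Position 2: relevant, P@2 = 2/2 = 1
Position 3: not relevant
Position 4: not relevant
Position 5: not relevant
Position 6: not relevant
Position 7: relevant, P@7 = 3/7 = 3/7
Position 8: not relevant
Position 9: not relevant
Sum of P@k = 1 + 1 + 3/7 = 17/7
AP = 17/7 / 3 = 17/21

17/21


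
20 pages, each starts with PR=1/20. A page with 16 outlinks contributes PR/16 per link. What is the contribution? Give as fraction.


Initial PR = 1/20 = 1/20
Outlinks = 16
Contribution per link = PR / outlinks
= 1/20 / 16
= 1/320

1/320


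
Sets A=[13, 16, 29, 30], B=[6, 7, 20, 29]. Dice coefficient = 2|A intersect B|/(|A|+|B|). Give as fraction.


A intersect B = [29]
|A intersect B| = 1
|A| = 4, |B| = 4
Dice = 2*1 / (4+4)
= 2 / 8 = 1/4

1/4


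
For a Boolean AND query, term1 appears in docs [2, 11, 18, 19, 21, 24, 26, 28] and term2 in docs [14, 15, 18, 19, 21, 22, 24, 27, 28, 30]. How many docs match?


Boolean AND: find intersection of posting lists
term1 docs: [2, 11, 18, 19, 21, 24, 26, 28]
term2 docs: [14, 15, 18, 19, 21, 22, 24, 27, 28, 30]
Intersection: [18, 19, 21, 24, 28]
|intersection| = 5

5


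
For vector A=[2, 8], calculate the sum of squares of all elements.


|A|^2 = sum of squared components
A[0]^2 = 2^2 = 4
A[1]^2 = 8^2 = 64
Sum = 4 + 64 = 68

68


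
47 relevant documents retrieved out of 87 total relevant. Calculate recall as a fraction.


Recall = retrieved_relevant / total_relevant
= 47 / 87
= 47 / (47 + 40)
= 47/87

47/87


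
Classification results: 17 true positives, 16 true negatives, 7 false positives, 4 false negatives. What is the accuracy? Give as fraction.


Accuracy = (TP + TN) / (TP + TN + FP + FN)
TP + TN = 17 + 16 = 33
Total = 17 + 16 + 7 + 4 = 44
Accuracy = 33 / 44 = 3/4

3/4


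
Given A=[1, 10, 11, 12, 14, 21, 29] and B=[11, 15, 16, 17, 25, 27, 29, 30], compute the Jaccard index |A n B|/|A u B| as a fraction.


A intersect B = [11, 29]
|A intersect B| = 2
A union B = [1, 10, 11, 12, 14, 15, 16, 17, 21, 25, 27, 29, 30]
|A union B| = 13
Jaccard = 2/13 = 2/13

2/13


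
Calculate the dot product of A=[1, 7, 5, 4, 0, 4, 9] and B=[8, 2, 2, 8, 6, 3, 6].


Dot product = sum of element-wise products
A[0]*B[0] = 1*8 = 8
A[1]*B[1] = 7*2 = 14
A[2]*B[2] = 5*2 = 10
A[3]*B[3] = 4*8 = 32
A[4]*B[4] = 0*6 = 0
A[5]*B[5] = 4*3 = 12
A[6]*B[6] = 9*6 = 54
Sum = 8 + 14 + 10 + 32 + 0 + 12 + 54 = 130

130


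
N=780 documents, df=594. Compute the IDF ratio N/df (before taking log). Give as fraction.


IDF ratio = N / df
= 780 / 594
= 130/99

130/99


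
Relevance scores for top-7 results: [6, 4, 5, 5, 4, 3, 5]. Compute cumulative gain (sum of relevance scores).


Cumulative Gain = sum of relevance scores
Position 1: rel=6, running sum=6
Position 2: rel=4, running sum=10
Position 3: rel=5, running sum=15
Position 4: rel=5, running sum=20
Position 5: rel=4, running sum=24
Position 6: rel=3, running sum=27
Position 7: rel=5, running sum=32
CG = 32

32


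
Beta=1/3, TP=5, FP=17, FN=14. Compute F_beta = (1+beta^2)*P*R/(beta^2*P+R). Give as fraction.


P = TP/(TP+FP) = 5/22 = 5/22
R = TP/(TP+FN) = 5/19 = 5/19
beta^2 = 1/3^2 = 1/9
(1 + beta^2) = 10/9
Numerator = (1+beta^2)*P*R = 125/1881
Denominator = beta^2*P + R = 5/198 + 5/19 = 1085/3762
F_beta = 50/217

50/217


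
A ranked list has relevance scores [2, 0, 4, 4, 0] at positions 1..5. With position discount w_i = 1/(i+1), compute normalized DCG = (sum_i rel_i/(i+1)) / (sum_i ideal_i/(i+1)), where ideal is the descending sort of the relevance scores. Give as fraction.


Position discount weights w_i = 1/(i+1) for i=1..5:
Weights = [1/2, 1/3, 1/4, 1/5, 1/6]
Actual relevance: [2, 0, 4, 4, 0]
DCG = 2/2 + 0/3 + 4/4 + 4/5 + 0/6 = 14/5
Ideal relevance (sorted desc): [4, 4, 2, 0, 0]
Ideal DCG = 4/2 + 4/3 + 2/4 + 0/5 + 0/6 = 23/6
nDCG = DCG / ideal_DCG = 14/5 / 23/6 = 84/115

84/115


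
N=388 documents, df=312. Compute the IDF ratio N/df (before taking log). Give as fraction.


IDF ratio = N / df
= 388 / 312
= 97/78

97/78


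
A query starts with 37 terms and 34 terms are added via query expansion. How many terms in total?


Original terms: 37
Expansion terms: 34
Total = 37 + 34 = 71

71


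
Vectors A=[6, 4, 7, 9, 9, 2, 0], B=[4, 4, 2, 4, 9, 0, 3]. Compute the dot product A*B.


Dot product = sum of element-wise products
A[0]*B[0] = 6*4 = 24
A[1]*B[1] = 4*4 = 16
A[2]*B[2] = 7*2 = 14
A[3]*B[3] = 9*4 = 36
A[4]*B[4] = 9*9 = 81
A[5]*B[5] = 2*0 = 0
A[6]*B[6] = 0*3 = 0
Sum = 24 + 16 + 14 + 36 + 81 + 0 + 0 = 171

171


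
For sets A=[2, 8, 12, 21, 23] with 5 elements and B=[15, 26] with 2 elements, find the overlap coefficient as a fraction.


A intersect B = []
|A intersect B| = 0
min(|A|, |B|) = min(5, 2) = 2
Overlap = 0 / 2 = 0

0


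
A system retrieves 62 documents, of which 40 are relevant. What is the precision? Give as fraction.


Precision = relevant_retrieved / total_retrieved
= 40 / 62
= 40 / (40 + 22)
= 20/31

20/31


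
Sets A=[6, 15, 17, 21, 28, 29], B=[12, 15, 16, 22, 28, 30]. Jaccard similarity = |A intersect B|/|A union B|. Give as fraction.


A intersect B = [15, 28]
|A intersect B| = 2
A union B = [6, 12, 15, 16, 17, 21, 22, 28, 29, 30]
|A union B| = 10
Jaccard = 2/10 = 1/5

1/5


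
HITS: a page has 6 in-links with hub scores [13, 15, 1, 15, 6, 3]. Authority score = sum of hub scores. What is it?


Authority = sum of hub scores of in-linkers
In-link 1: hub score = 13
In-link 2: hub score = 15
In-link 3: hub score = 1
In-link 4: hub score = 15
In-link 5: hub score = 6
In-link 6: hub score = 3
Authority = 13 + 15 + 1 + 15 + 6 + 3 = 53

53


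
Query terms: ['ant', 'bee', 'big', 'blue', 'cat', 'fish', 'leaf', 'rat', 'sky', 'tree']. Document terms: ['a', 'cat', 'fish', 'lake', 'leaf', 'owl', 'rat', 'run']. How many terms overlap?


Query terms: ['ant', 'bee', 'big', 'blue', 'cat', 'fish', 'leaf', 'rat', 'sky', 'tree']
Document terms: ['a', 'cat', 'fish', 'lake', 'leaf', 'owl', 'rat', 'run']
Common terms: ['cat', 'fish', 'leaf', 'rat']
Overlap count = 4

4


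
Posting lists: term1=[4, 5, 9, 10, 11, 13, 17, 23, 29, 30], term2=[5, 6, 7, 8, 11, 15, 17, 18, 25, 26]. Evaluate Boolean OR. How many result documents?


Boolean OR: find union of posting lists
term1 docs: [4, 5, 9, 10, 11, 13, 17, 23, 29, 30]
term2 docs: [5, 6, 7, 8, 11, 15, 17, 18, 25, 26]
Union: [4, 5, 6, 7, 8, 9, 10, 11, 13, 15, 17, 18, 23, 25, 26, 29, 30]
|union| = 17

17


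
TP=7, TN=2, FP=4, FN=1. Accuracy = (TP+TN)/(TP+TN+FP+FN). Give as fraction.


Accuracy = (TP + TN) / (TP + TN + FP + FN)
TP + TN = 7 + 2 = 9
Total = 7 + 2 + 4 + 1 = 14
Accuracy = 9 / 14 = 9/14

9/14


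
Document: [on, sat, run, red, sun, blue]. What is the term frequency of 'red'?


Document has 6 words
Scanning for 'red':
Found at positions: [3]
Count = 1

1


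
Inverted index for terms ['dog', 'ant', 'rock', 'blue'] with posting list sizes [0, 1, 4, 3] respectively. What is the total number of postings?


Summing posting list sizes:
'dog': 0 postings
'ant': 1 postings
'rock': 4 postings
'blue': 3 postings
Total = 0 + 1 + 4 + 3 = 8

8


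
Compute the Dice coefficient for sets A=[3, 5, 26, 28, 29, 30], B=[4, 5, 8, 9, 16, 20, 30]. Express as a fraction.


A intersect B = [5, 30]
|A intersect B| = 2
|A| = 6, |B| = 7
Dice = 2*2 / (6+7)
= 4 / 13 = 4/13

4/13


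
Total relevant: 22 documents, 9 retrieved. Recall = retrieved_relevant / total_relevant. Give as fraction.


Recall = retrieved_relevant / total_relevant
= 9 / 22
= 9 / (9 + 13)
= 9/22

9/22


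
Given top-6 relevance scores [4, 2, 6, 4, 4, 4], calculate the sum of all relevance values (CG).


Cumulative Gain = sum of relevance scores
Position 1: rel=4, running sum=4
Position 2: rel=2, running sum=6
Position 3: rel=6, running sum=12
Position 4: rel=4, running sum=16
Position 5: rel=4, running sum=20
Position 6: rel=4, running sum=24
CG = 24

24


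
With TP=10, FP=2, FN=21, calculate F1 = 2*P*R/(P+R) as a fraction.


F1 = 2 * P * R / (P + R)
P = TP/(TP+FP) = 10/12 = 5/6
R = TP/(TP+FN) = 10/31 = 10/31
2 * P * R = 2 * 5/6 * 10/31 = 50/93
P + R = 5/6 + 10/31 = 215/186
F1 = 50/93 / 215/186 = 20/43

20/43


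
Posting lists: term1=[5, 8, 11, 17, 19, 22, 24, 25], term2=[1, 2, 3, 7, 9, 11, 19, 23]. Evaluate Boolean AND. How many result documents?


Boolean AND: find intersection of posting lists
term1 docs: [5, 8, 11, 17, 19, 22, 24, 25]
term2 docs: [1, 2, 3, 7, 9, 11, 19, 23]
Intersection: [11, 19]
|intersection| = 2

2


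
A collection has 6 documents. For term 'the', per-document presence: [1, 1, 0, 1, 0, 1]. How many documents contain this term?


Checking each document for 'the':
Doc 1: present
Doc 2: present
Doc 3: absent
Doc 4: present
Doc 5: absent
Doc 6: present
df = sum of presences = 1 + 1 + 0 + 1 + 0 + 1 = 4

4


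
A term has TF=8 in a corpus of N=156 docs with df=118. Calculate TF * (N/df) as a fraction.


TF * (N/df)
= 8 * (156/118)
= 8 * 78/59
= 624/59

624/59


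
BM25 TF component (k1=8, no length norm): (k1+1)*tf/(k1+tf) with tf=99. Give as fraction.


BM25 TF component = (k1+1)*tf / (k1+tf)
k1 = 8, tf = 99
Numerator = (8+1)*99 = 891
Denominator = 8 + 99 = 107
= 891/107 = 891/107

891/107


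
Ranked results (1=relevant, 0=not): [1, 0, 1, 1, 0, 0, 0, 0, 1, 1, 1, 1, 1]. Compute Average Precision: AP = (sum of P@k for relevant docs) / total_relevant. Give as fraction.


Computing P@k for each relevant position:
Position 1: relevant, P@1 = 1/1 = 1
Position 2: not relevant
Position 3: relevant, P@3 = 2/3 = 2/3
Position 4: relevant, P@4 = 3/4 = 3/4
Position 5: not relevant
Position 6: not relevant
Position 7: not relevant
Position 8: not relevant
Position 9: relevant, P@9 = 4/9 = 4/9
Position 10: relevant, P@10 = 5/10 = 1/2
Position 11: relevant, P@11 = 6/11 = 6/11
Position 12: relevant, P@12 = 7/12 = 7/12
Position 13: relevant, P@13 = 8/13 = 8/13
Sum of P@k = 1 + 2/3 + 3/4 + 4/9 + 1/2 + 6/11 + 7/12 + 8/13 = 13141/2574
AP = 13141/2574 / 8 = 13141/20592

13141/20592


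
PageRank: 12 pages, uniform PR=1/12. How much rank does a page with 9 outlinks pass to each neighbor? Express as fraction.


Initial PR = 1/12 = 1/12
Outlinks = 9
Contribution per link = PR / outlinks
= 1/12 / 9
= 1/108

1/108


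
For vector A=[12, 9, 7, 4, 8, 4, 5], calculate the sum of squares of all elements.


|A|^2 = sum of squared components
A[0]^2 = 12^2 = 144
A[1]^2 = 9^2 = 81
A[2]^2 = 7^2 = 49
A[3]^2 = 4^2 = 16
A[4]^2 = 8^2 = 64
A[5]^2 = 4^2 = 16
A[6]^2 = 5^2 = 25
Sum = 144 + 81 + 49 + 16 + 64 + 16 + 25 = 395

395


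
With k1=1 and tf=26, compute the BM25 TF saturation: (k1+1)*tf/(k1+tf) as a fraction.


BM25 TF component = (k1+1)*tf / (k1+tf)
k1 = 1, tf = 26
Numerator = (1+1)*26 = 52
Denominator = 1 + 26 = 27
= 52/27 = 52/27

52/27


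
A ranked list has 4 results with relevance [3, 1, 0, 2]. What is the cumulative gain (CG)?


Cumulative Gain = sum of relevance scores
Position 1: rel=3, running sum=3
Position 2: rel=1, running sum=4
Position 3: rel=0, running sum=4
Position 4: rel=2, running sum=6
CG = 6

6


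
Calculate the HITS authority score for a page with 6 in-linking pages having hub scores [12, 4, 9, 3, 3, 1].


Authority = sum of hub scores of in-linkers
In-link 1: hub score = 12
In-link 2: hub score = 4
In-link 3: hub score = 9
In-link 4: hub score = 3
In-link 5: hub score = 3
In-link 6: hub score = 1
Authority = 12 + 4 + 9 + 3 + 3 + 1 = 32

32


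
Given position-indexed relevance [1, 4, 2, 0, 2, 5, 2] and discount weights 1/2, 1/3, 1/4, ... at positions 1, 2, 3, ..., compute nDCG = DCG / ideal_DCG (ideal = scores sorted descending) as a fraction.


Position discount weights w_i = 1/(i+1) for i=1..7:
Weights = [1/2, 1/3, 1/4, 1/5, 1/6, 1/7, 1/8]
Actual relevance: [1, 4, 2, 0, 2, 5, 2]
DCG = 1/2 + 4/3 + 2/4 + 0/5 + 2/6 + 5/7 + 2/8 = 305/84
Ideal relevance (sorted desc): [5, 4, 2, 2, 2, 1, 0]
Ideal DCG = 5/2 + 4/3 + 2/4 + 2/5 + 2/6 + 1/7 + 0/8 = 547/105
nDCG = DCG / ideal_DCG = 305/84 / 547/105 = 1525/2188

1525/2188


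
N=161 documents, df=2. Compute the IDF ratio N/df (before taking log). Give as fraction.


IDF ratio = N / df
= 161 / 2
= 161/2

161/2


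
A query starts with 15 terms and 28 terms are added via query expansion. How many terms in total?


Original terms: 15
Expansion terms: 28
Total = 15 + 28 = 43

43


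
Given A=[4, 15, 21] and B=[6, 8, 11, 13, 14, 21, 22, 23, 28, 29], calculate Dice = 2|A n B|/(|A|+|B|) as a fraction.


A intersect B = [21]
|A intersect B| = 1
|A| = 3, |B| = 10
Dice = 2*1 / (3+10)
= 2 / 13 = 2/13

2/13


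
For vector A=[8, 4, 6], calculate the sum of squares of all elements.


|A|^2 = sum of squared components
A[0]^2 = 8^2 = 64
A[1]^2 = 4^2 = 16
A[2]^2 = 6^2 = 36
Sum = 64 + 16 + 36 = 116

116


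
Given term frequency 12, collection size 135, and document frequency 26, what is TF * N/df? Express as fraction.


TF * (N/df)
= 12 * (135/26)
= 12 * 135/26
= 810/13

810/13


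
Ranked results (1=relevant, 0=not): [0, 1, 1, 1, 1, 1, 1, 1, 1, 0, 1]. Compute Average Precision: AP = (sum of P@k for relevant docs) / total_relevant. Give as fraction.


Computing P@k for each relevant position:
Position 1: not relevant
Position 2: relevant, P@2 = 1/2 = 1/2
Position 3: relevant, P@3 = 2/3 = 2/3
Position 4: relevant, P@4 = 3/4 = 3/4
Position 5: relevant, P@5 = 4/5 = 4/5
Position 6: relevant, P@6 = 5/6 = 5/6
Position 7: relevant, P@7 = 6/7 = 6/7
Position 8: relevant, P@8 = 7/8 = 7/8
Position 9: relevant, P@9 = 8/9 = 8/9
Position 10: not relevant
Position 11: relevant, P@11 = 9/11 = 9/11
Sum of P@k = 1/2 + 2/3 + 3/4 + 4/5 + 5/6 + 6/7 + 7/8 + 8/9 + 9/11 = 193741/27720
AP = 193741/27720 / 9 = 193741/249480

193741/249480


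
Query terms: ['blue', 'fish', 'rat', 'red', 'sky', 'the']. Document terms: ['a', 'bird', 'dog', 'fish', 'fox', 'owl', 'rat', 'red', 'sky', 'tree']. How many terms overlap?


Query terms: ['blue', 'fish', 'rat', 'red', 'sky', 'the']
Document terms: ['a', 'bird', 'dog', 'fish', 'fox', 'owl', 'rat', 'red', 'sky', 'tree']
Common terms: ['fish', 'rat', 'red', 'sky']
Overlap count = 4

4


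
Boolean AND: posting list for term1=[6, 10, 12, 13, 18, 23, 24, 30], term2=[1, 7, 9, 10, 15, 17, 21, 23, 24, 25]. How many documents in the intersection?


Boolean AND: find intersection of posting lists
term1 docs: [6, 10, 12, 13, 18, 23, 24, 30]
term2 docs: [1, 7, 9, 10, 15, 17, 21, 23, 24, 25]
Intersection: [10, 23, 24]
|intersection| = 3

3


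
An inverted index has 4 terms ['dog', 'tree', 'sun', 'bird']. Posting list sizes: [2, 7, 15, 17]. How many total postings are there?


Summing posting list sizes:
'dog': 2 postings
'tree': 7 postings
'sun': 15 postings
'bird': 17 postings
Total = 2 + 7 + 15 + 17 = 41

41


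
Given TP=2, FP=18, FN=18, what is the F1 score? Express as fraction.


F1 = 2 * P * R / (P + R)
P = TP/(TP+FP) = 2/20 = 1/10
R = TP/(TP+FN) = 2/20 = 1/10
2 * P * R = 2 * 1/10 * 1/10 = 1/50
P + R = 1/10 + 1/10 = 1/5
F1 = 1/50 / 1/5 = 1/10

1/10


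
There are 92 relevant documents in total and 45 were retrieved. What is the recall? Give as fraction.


Recall = retrieved_relevant / total_relevant
= 45 / 92
= 45 / (45 + 47)
= 45/92

45/92


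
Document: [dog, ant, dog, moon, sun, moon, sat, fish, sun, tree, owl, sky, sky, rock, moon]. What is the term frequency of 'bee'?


Document has 15 words
Scanning for 'bee':
Term not found in document
Count = 0

0


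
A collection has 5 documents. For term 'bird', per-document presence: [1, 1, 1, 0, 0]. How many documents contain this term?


Checking each document for 'bird':
Doc 1: present
Doc 2: present
Doc 3: present
Doc 4: absent
Doc 5: absent
df = sum of presences = 1 + 1 + 1 + 0 + 0 = 3

3


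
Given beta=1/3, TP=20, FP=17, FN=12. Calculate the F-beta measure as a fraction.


P = TP/(TP+FP) = 20/37 = 20/37
R = TP/(TP+FN) = 20/32 = 5/8
beta^2 = 1/3^2 = 1/9
(1 + beta^2) = 10/9
Numerator = (1+beta^2)*P*R = 125/333
Denominator = beta^2*P + R = 20/333 + 5/8 = 1825/2664
F_beta = 40/73

40/73


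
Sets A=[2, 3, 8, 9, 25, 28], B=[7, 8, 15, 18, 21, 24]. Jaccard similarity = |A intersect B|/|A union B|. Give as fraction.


A intersect B = [8]
|A intersect B| = 1
A union B = [2, 3, 7, 8, 9, 15, 18, 21, 24, 25, 28]
|A union B| = 11
Jaccard = 1/11 = 1/11

1/11


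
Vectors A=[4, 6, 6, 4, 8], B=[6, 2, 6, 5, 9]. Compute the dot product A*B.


Dot product = sum of element-wise products
A[0]*B[0] = 4*6 = 24
A[1]*B[1] = 6*2 = 12
A[2]*B[2] = 6*6 = 36
A[3]*B[3] = 4*5 = 20
A[4]*B[4] = 8*9 = 72
Sum = 24 + 12 + 36 + 20 + 72 = 164

164


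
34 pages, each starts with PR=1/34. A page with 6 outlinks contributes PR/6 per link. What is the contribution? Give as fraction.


Initial PR = 1/34 = 1/34
Outlinks = 6
Contribution per link = PR / outlinks
= 1/34 / 6
= 1/204

1/204
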